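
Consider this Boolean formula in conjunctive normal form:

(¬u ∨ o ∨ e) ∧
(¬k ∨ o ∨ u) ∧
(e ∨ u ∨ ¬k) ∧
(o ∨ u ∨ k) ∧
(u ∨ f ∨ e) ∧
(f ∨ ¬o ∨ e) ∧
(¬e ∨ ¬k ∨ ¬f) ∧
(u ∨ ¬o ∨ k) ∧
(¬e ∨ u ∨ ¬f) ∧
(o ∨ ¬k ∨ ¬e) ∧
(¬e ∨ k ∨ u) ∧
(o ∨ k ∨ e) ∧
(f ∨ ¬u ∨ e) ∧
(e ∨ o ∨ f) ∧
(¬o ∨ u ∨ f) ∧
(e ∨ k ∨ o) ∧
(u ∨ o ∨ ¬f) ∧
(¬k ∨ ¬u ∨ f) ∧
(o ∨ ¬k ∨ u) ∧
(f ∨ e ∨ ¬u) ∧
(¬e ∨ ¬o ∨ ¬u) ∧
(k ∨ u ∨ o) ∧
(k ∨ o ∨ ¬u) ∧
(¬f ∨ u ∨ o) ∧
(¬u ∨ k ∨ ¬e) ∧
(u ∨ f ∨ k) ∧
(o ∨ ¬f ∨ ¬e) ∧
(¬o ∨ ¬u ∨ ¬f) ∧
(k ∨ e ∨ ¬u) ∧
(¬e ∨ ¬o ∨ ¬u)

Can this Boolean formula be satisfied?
No

No, the formula is not satisfiable.

No assignment of truth values to the variables can make all 30 clauses true simultaneously.

The formula is UNSAT (unsatisfiable).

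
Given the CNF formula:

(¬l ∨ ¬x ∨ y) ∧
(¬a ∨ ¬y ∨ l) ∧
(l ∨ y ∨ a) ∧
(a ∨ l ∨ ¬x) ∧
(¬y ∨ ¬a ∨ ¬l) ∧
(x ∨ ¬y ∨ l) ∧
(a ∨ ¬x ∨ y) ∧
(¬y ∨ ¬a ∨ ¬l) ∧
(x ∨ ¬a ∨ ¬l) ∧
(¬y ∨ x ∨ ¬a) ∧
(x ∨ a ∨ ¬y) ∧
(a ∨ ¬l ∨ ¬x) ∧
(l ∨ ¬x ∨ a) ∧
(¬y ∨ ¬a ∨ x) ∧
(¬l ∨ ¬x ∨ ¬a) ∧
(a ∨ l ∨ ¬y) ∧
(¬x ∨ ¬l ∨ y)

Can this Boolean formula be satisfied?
Yes

Yes, the formula is satisfiable.

One satisfying assignment is: x=False, l=True, y=False, a=False

Verification: With this assignment, all 17 clauses evaluate to true.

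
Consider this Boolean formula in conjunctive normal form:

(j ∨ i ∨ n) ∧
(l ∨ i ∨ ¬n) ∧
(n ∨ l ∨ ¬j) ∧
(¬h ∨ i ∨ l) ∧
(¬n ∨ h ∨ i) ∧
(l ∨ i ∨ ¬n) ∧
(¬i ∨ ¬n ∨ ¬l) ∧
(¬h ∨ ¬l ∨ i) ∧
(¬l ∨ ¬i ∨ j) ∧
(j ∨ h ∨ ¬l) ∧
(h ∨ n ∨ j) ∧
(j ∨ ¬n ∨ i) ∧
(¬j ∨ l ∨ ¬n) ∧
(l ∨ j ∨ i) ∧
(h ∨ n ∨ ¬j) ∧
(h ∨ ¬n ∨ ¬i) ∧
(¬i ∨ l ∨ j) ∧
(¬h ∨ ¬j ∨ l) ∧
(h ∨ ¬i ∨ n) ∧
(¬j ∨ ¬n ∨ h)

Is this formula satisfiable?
Yes

Yes, the formula is satisfiable.

One satisfying assignment is: i=True, j=True, l=True, n=False, h=True

Verification: With this assignment, all 20 clauses evaluate to true.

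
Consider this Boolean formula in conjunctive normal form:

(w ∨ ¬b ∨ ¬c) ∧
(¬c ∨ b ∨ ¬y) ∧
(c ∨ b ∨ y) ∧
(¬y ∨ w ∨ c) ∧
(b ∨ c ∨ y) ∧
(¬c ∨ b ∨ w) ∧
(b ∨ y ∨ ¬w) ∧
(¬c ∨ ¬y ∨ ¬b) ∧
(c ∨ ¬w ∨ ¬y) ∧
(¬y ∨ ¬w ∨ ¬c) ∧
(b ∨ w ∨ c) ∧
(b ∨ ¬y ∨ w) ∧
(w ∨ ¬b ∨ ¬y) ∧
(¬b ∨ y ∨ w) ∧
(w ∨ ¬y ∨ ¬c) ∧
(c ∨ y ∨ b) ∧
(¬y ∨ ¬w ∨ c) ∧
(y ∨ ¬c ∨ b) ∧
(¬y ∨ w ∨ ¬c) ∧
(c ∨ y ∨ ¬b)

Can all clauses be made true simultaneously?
Yes

Yes, the formula is satisfiable.

One satisfying assignment is: y=False, w=True, b=True, c=True

Verification: With this assignment, all 20 clauses evaluate to true.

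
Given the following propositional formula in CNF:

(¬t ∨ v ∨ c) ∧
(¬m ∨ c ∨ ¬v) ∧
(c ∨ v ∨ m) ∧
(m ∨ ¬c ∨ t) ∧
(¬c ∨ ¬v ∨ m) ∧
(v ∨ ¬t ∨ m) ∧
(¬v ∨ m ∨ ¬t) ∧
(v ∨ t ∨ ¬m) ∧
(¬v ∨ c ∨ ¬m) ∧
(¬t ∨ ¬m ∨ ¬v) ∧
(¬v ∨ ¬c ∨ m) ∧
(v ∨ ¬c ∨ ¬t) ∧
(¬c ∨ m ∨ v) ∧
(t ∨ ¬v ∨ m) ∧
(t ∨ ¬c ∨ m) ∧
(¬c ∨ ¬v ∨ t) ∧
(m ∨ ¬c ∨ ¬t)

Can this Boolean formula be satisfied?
No

No, the formula is not satisfiable.

No assignment of truth values to the variables can make all 17 clauses true simultaneously.

The formula is UNSAT (unsatisfiable).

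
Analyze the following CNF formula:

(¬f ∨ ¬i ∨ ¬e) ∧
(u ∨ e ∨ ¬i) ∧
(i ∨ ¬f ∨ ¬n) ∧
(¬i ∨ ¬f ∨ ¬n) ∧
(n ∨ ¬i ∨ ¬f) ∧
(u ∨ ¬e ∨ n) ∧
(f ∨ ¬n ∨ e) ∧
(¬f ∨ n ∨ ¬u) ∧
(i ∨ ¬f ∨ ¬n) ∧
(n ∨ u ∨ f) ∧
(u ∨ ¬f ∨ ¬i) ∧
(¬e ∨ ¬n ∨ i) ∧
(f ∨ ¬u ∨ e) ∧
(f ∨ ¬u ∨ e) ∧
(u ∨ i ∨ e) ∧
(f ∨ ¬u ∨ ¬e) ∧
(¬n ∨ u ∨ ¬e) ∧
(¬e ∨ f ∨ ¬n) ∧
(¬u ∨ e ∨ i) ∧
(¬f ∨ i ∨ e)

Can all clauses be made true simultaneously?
No

No, the formula is not satisfiable.

No assignment of truth values to the variables can make all 20 clauses true simultaneously.

The formula is UNSAT (unsatisfiable).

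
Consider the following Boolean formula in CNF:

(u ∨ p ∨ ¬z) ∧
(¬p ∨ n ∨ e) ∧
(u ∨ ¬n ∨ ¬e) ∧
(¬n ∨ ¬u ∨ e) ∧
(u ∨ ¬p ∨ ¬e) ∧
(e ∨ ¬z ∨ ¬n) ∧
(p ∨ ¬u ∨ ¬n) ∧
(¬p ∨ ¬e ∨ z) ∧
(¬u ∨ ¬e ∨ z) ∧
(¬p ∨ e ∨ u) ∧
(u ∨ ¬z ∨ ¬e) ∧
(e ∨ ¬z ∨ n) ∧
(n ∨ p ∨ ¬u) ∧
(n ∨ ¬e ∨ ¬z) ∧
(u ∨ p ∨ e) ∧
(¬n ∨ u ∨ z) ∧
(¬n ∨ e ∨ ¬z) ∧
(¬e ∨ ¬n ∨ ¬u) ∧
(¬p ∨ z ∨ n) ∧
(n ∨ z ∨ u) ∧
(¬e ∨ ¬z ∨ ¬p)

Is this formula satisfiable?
No

No, the formula is not satisfiable.

No assignment of truth values to the variables can make all 21 clauses true simultaneously.

The formula is UNSAT (unsatisfiable).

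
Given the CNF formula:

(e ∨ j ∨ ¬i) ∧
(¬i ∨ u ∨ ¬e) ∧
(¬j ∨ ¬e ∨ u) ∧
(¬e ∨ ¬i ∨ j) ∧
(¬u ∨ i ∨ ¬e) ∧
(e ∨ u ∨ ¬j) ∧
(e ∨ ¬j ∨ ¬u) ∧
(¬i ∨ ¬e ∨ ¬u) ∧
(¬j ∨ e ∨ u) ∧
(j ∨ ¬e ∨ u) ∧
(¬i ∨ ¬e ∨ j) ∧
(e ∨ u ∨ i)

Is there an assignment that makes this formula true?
Yes

Yes, the formula is satisfiable.

One satisfying assignment is: u=True, i=False, e=False, j=False

Verification: With this assignment, all 12 clauses evaluate to true.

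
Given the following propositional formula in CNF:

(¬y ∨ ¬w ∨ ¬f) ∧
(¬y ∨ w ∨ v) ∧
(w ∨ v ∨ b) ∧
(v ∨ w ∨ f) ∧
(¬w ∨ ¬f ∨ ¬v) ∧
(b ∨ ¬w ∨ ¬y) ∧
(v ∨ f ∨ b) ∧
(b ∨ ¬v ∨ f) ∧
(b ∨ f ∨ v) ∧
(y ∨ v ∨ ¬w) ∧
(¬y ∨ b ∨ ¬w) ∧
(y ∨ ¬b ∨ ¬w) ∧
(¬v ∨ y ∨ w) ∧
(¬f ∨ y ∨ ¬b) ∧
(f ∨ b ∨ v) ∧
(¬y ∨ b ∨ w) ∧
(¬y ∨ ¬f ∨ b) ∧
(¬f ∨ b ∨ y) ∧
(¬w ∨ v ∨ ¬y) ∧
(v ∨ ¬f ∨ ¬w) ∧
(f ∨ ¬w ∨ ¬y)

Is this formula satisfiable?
Yes

Yes, the formula is satisfiable.

One satisfying assignment is: v=True, f=False, w=False, y=True, b=True

Verification: With this assignment, all 21 clauses evaluate to true.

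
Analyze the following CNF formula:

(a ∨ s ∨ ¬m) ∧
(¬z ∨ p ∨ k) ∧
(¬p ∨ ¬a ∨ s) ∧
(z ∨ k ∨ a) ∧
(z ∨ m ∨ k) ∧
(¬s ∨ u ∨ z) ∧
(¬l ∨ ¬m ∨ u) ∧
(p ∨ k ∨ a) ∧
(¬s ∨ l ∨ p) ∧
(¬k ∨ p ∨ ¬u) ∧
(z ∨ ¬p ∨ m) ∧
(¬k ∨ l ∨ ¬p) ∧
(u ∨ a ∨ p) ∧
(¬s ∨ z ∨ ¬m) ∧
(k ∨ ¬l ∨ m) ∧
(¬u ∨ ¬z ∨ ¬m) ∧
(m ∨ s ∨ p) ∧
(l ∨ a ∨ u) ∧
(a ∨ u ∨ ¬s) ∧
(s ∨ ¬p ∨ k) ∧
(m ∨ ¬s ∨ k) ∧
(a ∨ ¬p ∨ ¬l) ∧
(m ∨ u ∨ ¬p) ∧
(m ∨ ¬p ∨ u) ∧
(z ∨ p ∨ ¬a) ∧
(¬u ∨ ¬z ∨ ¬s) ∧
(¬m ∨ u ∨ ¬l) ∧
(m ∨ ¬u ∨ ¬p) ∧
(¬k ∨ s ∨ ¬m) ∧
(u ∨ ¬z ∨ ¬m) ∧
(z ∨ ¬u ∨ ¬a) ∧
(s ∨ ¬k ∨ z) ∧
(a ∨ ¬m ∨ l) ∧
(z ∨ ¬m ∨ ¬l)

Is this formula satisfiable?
Yes

Yes, the formula is satisfiable.

One satisfying assignment is: z=True, k=True, u=False, p=False, m=False, a=True, s=True, l=True

Verification: With this assignment, all 34 clauses evaluate to true.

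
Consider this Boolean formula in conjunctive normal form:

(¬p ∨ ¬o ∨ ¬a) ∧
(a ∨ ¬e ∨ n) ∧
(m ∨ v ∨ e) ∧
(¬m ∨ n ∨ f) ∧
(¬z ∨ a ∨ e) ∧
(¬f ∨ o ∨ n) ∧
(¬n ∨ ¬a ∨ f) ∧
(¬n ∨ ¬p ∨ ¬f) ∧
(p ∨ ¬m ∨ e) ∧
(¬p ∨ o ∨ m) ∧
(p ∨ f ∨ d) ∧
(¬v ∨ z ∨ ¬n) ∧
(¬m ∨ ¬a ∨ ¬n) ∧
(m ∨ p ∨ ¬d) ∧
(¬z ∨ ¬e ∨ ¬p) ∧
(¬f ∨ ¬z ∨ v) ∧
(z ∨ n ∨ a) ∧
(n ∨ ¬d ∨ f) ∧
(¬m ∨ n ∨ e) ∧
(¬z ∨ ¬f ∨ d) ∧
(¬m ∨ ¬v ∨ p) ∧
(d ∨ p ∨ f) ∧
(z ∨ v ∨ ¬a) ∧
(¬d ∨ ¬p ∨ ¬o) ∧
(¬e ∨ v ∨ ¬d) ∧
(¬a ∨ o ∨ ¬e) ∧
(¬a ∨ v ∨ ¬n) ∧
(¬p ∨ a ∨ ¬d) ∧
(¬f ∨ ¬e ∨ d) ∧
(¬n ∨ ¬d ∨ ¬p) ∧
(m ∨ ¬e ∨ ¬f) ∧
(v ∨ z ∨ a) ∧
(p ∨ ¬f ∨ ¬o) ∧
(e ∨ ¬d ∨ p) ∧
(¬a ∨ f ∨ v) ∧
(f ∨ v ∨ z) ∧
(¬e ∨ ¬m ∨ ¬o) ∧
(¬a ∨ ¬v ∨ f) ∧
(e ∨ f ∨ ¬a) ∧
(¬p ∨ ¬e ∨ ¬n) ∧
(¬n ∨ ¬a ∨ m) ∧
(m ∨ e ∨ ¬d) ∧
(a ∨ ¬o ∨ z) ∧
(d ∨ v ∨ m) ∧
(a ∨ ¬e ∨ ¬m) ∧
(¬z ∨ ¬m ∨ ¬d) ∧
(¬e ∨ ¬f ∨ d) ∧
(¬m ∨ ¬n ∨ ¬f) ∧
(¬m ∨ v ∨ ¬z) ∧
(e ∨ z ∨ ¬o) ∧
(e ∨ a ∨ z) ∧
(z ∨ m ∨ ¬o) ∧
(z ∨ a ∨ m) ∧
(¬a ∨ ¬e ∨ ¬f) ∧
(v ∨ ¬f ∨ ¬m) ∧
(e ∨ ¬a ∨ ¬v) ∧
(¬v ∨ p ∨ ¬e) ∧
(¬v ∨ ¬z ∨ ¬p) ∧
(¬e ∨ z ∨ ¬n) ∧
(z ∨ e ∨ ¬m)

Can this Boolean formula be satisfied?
No

No, the formula is not satisfiable.

No assignment of truth values to the variables can make all 60 clauses true simultaneously.

The formula is UNSAT (unsatisfiable).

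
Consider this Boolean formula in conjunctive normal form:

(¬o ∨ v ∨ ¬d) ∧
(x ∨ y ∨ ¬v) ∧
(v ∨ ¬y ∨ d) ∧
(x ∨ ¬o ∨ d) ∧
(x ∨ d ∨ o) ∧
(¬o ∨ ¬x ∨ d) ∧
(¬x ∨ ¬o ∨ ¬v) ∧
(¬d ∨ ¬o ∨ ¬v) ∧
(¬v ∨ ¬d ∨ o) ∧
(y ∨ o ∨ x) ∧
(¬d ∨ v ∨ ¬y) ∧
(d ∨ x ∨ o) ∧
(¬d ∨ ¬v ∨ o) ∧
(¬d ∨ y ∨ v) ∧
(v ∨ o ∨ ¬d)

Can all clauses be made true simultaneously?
Yes

Yes, the formula is satisfiable.

One satisfying assignment is: v=False, y=False, o=False, x=True, d=False

Verification: With this assignment, all 15 clauses evaluate to true.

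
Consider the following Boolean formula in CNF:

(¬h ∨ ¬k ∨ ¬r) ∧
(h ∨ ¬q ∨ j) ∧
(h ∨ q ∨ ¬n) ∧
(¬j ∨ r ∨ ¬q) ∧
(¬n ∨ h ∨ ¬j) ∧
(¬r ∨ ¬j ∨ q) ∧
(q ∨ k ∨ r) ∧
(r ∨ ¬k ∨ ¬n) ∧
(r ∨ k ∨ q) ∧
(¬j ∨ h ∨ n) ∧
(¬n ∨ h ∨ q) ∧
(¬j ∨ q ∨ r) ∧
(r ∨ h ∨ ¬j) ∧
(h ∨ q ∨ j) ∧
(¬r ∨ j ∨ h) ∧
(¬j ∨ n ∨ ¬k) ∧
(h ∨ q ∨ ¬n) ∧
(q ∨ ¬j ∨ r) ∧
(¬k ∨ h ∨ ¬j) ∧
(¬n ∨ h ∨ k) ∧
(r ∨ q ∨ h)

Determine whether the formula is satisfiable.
Yes

Yes, the formula is satisfiable.

One satisfying assignment is: h=True, j=False, k=True, r=False, q=False, n=False

Verification: With this assignment, all 21 clauses evaluate to true.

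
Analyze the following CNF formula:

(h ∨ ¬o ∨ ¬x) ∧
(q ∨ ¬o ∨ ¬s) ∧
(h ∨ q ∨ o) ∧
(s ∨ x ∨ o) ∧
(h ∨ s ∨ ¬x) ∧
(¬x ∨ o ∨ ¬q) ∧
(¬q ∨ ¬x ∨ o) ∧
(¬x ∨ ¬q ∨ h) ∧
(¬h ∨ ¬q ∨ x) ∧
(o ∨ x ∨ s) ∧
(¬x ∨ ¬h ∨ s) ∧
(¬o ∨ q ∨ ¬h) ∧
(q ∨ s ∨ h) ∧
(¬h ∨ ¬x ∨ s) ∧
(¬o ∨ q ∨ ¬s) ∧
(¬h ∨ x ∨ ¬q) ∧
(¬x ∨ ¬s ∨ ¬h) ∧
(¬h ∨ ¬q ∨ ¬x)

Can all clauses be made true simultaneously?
Yes

Yes, the formula is satisfiable.

One satisfying assignment is: q=True, o=True, x=False, h=False, s=False

Verification: With this assignment, all 18 clauses evaluate to true.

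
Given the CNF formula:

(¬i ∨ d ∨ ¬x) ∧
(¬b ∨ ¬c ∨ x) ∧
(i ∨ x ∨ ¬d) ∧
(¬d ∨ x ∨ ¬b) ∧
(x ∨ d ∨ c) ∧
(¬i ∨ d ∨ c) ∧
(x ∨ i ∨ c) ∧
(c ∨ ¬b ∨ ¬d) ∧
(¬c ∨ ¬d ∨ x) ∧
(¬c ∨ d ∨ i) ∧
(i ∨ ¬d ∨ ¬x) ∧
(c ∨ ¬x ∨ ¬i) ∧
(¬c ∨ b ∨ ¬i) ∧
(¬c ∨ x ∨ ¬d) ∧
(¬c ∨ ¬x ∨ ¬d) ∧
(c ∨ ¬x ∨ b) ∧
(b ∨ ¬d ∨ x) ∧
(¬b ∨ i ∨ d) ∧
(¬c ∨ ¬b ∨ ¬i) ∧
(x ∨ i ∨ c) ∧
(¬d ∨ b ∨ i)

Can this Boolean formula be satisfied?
No

No, the formula is not satisfiable.

No assignment of truth values to the variables can make all 21 clauses true simultaneously.

The formula is UNSAT (unsatisfiable).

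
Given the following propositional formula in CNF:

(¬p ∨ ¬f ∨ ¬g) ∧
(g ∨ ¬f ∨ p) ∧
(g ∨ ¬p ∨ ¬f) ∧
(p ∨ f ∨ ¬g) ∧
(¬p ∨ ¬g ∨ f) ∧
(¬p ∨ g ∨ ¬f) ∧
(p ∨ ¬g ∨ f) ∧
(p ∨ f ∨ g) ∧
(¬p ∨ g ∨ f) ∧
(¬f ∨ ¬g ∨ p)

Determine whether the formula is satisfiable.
No

No, the formula is not satisfiable.

No assignment of truth values to the variables can make all 10 clauses true simultaneously.

The formula is UNSAT (unsatisfiable).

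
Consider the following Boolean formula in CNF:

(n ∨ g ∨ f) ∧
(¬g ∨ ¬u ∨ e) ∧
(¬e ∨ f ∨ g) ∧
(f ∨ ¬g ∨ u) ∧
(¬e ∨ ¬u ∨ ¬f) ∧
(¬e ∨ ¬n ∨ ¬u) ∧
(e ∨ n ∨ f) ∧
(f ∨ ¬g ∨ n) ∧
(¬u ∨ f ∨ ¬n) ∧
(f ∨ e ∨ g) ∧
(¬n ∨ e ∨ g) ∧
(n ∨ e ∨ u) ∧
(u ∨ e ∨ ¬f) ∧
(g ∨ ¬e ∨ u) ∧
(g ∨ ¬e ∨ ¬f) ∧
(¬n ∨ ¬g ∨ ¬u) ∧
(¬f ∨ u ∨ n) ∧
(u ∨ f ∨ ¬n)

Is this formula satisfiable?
Yes

Yes, the formula is satisfiable.

One satisfying assignment is: n=False, g=False, u=True, e=False, f=True

Verification: With this assignment, all 18 clauses evaluate to true.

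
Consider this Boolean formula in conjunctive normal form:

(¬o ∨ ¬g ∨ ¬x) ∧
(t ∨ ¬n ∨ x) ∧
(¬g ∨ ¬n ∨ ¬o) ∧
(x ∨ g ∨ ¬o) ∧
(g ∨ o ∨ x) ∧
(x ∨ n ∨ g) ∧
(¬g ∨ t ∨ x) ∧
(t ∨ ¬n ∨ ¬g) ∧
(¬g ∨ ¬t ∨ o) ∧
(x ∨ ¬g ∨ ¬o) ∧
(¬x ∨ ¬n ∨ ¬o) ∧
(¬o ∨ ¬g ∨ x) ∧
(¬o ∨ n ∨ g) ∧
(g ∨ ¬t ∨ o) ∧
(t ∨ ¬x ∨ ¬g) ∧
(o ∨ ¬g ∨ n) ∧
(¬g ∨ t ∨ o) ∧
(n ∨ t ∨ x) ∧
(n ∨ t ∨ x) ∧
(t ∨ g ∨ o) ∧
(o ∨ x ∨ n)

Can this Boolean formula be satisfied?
No

No, the formula is not satisfiable.

No assignment of truth values to the variables can make all 21 clauses true simultaneously.

The formula is UNSAT (unsatisfiable).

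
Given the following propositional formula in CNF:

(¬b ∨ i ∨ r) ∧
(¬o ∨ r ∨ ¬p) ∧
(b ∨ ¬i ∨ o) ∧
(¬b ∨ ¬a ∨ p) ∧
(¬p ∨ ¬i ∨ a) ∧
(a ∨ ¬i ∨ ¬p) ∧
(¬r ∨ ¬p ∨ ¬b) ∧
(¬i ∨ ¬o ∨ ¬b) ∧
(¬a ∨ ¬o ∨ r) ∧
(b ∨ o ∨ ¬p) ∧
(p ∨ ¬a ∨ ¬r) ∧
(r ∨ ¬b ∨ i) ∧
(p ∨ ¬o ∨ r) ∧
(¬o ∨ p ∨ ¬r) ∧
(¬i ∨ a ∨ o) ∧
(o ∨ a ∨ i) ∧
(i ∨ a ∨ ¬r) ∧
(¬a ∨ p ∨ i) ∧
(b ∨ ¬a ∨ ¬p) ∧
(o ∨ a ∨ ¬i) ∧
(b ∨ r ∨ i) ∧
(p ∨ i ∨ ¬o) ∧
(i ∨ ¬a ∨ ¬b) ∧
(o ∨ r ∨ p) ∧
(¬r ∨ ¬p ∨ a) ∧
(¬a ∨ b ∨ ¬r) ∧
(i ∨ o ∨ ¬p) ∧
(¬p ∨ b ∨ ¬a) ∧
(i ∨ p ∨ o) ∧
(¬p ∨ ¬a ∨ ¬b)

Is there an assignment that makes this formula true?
No

No, the formula is not satisfiable.

No assignment of truth values to the variables can make all 30 clauses true simultaneously.

The formula is UNSAT (unsatisfiable).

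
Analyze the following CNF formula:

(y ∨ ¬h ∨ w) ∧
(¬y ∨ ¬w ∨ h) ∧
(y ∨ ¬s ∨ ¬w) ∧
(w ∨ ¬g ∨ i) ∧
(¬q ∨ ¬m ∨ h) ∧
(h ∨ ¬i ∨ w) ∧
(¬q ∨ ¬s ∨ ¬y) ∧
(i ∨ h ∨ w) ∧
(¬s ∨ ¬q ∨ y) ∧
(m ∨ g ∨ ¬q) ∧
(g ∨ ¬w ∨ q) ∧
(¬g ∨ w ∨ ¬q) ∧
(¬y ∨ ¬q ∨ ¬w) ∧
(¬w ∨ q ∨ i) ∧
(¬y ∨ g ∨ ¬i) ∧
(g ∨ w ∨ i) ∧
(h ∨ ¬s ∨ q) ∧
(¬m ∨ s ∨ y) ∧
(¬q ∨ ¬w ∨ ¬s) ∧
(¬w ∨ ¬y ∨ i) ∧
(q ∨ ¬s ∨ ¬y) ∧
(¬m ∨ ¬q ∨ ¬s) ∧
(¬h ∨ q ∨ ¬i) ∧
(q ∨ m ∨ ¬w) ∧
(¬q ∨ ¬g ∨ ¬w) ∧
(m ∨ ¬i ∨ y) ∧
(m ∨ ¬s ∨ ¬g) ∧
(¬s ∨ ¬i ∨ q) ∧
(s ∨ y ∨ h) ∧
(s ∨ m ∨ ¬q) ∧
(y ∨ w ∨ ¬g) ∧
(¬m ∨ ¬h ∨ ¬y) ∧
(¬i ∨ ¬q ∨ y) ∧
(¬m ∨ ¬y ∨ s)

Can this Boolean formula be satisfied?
No

No, the formula is not satisfiable.

No assignment of truth values to the variables can make all 34 clauses true simultaneously.

The formula is UNSAT (unsatisfiable).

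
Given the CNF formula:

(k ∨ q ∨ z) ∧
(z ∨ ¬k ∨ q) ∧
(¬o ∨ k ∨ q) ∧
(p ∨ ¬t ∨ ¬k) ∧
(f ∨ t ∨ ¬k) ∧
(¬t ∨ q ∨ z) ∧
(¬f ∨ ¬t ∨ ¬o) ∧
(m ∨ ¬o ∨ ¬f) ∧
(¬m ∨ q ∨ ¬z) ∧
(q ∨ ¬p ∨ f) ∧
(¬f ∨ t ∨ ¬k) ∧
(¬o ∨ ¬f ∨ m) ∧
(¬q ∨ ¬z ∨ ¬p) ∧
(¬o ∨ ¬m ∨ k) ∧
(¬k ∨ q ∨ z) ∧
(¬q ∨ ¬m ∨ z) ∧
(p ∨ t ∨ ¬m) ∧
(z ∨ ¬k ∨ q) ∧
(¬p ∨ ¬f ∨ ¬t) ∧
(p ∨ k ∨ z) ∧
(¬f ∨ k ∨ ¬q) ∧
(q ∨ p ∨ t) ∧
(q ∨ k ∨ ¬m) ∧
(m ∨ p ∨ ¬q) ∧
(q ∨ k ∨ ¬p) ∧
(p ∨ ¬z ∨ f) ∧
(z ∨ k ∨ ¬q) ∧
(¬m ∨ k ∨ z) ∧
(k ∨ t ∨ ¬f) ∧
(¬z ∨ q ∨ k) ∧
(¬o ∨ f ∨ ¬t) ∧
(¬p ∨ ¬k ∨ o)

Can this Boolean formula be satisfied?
No

No, the formula is not satisfiable.

No assignment of truth values to the variables can make all 32 clauses true simultaneously.

The formula is UNSAT (unsatisfiable).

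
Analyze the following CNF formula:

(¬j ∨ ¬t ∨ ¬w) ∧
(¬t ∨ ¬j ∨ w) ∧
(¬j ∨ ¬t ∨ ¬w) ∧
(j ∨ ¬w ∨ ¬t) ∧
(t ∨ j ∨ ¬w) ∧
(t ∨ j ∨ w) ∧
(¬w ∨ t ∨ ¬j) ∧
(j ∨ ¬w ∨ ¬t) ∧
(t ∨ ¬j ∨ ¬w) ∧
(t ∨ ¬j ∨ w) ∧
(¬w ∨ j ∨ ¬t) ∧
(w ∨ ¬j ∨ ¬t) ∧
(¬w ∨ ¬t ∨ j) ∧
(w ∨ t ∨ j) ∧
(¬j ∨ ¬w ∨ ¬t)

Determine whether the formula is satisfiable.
Yes

Yes, the formula is satisfiable.

One satisfying assignment is: w=False, j=False, t=True

Verification: With this assignment, all 15 clauses evaluate to true.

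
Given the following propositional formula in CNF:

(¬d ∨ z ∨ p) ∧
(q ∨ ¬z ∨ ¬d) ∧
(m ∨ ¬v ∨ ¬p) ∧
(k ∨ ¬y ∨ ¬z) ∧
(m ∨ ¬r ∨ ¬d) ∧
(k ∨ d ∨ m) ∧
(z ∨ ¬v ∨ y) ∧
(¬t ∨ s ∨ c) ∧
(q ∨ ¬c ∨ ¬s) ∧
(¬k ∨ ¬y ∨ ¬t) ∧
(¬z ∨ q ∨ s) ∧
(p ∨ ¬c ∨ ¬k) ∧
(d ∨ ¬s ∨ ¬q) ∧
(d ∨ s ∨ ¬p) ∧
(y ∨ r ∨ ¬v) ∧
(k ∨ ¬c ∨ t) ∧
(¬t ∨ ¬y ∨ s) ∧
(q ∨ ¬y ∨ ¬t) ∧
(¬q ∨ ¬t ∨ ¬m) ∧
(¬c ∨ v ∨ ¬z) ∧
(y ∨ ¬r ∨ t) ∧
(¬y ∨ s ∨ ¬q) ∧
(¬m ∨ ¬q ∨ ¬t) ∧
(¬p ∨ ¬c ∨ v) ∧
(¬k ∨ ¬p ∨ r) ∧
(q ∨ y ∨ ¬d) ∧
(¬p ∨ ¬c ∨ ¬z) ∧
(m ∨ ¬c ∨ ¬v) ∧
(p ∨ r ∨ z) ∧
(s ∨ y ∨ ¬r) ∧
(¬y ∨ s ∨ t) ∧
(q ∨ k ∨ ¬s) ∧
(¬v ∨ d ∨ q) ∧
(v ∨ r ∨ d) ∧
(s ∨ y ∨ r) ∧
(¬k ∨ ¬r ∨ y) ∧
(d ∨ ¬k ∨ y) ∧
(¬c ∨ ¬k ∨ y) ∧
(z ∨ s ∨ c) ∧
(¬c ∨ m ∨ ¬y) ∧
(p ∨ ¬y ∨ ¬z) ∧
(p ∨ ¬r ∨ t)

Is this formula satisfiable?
Yes

Yes, the formula is satisfiable.

One satisfying assignment is: c=False, v=False, z=False, s=True, y=True, k=True, p=True, q=False, t=False, d=True, r=True, m=True

Verification: With this assignment, all 42 clauses evaluate to true.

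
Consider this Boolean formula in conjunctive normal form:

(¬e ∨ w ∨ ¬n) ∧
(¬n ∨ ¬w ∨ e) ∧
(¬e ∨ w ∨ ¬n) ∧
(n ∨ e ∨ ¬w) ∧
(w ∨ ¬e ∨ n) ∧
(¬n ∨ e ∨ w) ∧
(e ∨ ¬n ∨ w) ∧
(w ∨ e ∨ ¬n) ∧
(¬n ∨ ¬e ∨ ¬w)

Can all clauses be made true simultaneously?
Yes

Yes, the formula is satisfiable.

One satisfying assignment is: w=False, n=False, e=False

Verification: With this assignment, all 9 clauses evaluate to true.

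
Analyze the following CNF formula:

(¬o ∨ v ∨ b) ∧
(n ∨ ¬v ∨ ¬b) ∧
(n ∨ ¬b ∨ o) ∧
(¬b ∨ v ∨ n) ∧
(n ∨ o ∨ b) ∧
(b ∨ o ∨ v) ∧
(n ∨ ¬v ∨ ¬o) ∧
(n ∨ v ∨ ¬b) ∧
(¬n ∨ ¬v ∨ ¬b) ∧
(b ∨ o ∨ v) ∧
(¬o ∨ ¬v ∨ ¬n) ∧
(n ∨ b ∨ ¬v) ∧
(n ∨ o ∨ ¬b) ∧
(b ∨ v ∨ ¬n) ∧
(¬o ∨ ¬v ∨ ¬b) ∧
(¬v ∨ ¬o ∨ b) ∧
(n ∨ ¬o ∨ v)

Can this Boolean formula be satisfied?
Yes

Yes, the formula is satisfiable.

One satisfying assignment is: o=False, b=False, v=True, n=True

Verification: With this assignment, all 17 clauses evaluate to true.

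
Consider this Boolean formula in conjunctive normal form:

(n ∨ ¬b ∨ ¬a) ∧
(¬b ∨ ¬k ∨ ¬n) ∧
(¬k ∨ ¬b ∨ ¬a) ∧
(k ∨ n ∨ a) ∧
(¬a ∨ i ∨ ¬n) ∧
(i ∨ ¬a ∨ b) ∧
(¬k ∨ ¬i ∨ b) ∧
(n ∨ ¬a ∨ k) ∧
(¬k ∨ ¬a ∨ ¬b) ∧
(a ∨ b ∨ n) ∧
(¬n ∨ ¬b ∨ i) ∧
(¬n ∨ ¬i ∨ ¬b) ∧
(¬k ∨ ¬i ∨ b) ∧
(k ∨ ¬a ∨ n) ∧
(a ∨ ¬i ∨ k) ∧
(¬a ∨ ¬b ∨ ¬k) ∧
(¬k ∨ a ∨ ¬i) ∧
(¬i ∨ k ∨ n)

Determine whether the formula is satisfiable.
Yes

Yes, the formula is satisfiable.

One satisfying assignment is: n=True, k=False, a=False, b=False, i=False

Verification: With this assignment, all 18 clauses evaluate to true.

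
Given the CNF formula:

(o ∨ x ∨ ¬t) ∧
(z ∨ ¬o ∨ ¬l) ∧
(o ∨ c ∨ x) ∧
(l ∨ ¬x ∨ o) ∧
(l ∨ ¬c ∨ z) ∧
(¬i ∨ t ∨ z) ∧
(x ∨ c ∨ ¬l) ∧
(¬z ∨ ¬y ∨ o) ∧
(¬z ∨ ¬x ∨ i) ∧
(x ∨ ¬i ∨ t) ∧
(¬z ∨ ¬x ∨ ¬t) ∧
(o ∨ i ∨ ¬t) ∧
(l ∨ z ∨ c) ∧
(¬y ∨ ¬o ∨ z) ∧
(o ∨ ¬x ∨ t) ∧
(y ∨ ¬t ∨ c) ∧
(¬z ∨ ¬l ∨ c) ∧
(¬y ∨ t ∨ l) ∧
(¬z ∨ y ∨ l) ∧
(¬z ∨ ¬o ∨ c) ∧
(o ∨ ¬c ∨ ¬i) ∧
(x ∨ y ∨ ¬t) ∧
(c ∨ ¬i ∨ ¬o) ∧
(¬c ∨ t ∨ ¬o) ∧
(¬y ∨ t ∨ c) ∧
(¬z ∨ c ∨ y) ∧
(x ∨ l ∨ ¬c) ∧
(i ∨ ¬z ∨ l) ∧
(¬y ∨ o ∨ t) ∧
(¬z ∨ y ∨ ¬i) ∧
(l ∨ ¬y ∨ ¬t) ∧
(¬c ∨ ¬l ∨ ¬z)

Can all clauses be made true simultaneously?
Yes

Yes, the formula is satisfiable.

One satisfying assignment is: o=False, t=True, i=True, y=True, z=False, l=True, x=True, c=False

Verification: With this assignment, all 32 clauses evaluate to true.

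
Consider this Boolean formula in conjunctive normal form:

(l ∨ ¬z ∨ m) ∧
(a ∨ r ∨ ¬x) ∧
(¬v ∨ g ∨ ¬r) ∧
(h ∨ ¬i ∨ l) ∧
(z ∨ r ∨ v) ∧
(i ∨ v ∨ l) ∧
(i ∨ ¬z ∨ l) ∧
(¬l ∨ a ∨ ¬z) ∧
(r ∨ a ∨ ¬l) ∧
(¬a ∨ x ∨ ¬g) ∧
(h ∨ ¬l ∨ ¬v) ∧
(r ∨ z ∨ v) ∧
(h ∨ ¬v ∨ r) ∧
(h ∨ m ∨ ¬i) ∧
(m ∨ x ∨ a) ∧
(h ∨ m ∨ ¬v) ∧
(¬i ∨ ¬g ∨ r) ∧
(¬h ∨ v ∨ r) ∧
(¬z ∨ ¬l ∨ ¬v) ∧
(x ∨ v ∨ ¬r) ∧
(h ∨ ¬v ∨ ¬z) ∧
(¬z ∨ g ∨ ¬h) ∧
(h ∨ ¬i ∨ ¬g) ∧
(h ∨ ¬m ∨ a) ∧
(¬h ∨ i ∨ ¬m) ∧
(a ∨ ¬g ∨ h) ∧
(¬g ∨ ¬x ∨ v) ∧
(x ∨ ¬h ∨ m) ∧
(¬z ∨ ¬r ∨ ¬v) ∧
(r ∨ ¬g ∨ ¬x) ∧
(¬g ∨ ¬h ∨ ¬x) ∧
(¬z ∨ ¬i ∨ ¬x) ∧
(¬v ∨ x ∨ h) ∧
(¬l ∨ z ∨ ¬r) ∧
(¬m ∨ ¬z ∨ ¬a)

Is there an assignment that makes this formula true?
Yes

Yes, the formula is satisfiable.

One satisfying assignment is: z=True, x=False, m=False, v=False, a=True, r=False, g=False, l=True, h=False, i=False

Verification: With this assignment, all 35 clauses evaluate to true.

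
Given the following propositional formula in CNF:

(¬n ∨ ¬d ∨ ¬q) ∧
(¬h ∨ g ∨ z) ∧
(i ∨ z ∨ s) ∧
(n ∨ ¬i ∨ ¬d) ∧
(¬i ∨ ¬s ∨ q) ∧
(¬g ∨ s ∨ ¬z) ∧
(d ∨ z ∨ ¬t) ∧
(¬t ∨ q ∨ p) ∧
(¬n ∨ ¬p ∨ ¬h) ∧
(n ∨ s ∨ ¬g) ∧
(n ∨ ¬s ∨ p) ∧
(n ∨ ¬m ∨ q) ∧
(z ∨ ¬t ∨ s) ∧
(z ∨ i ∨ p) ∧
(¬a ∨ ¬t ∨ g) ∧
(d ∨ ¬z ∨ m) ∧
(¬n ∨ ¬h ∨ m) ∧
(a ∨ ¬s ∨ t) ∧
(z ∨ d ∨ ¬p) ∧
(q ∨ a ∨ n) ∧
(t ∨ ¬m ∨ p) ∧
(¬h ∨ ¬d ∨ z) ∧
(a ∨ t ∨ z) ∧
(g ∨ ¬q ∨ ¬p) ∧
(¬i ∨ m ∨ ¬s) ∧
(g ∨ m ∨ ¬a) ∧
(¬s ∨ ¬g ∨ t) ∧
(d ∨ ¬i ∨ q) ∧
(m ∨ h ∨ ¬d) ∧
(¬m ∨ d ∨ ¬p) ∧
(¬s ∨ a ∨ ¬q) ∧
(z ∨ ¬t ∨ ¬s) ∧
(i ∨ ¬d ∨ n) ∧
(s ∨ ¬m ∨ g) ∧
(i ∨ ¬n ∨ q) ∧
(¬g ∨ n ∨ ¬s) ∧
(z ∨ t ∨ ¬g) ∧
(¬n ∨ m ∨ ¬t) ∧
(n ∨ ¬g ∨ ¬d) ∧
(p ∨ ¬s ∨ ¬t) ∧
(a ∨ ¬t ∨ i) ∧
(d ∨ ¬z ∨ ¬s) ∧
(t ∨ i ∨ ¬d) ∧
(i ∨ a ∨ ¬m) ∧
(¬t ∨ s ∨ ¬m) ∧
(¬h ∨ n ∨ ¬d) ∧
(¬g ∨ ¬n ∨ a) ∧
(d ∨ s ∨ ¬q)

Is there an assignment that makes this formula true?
No

No, the formula is not satisfiable.

No assignment of truth values to the variables can make all 48 clauses true simultaneously.

The formula is UNSAT (unsatisfiable).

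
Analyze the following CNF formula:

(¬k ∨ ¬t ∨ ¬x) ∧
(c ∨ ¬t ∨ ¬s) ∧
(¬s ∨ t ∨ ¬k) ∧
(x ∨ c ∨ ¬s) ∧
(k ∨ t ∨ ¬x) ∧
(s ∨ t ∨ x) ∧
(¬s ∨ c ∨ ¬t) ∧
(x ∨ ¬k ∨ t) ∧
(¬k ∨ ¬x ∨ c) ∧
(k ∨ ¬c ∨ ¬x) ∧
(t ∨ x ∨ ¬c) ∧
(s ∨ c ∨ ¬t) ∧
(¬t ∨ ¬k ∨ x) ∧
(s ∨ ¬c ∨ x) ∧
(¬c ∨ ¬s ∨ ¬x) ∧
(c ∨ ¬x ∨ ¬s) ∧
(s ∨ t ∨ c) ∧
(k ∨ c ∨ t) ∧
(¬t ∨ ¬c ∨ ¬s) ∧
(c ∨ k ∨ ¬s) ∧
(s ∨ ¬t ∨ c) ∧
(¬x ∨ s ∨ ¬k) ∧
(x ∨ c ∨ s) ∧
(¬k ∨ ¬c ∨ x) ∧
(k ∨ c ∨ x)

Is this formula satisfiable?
No

No, the formula is not satisfiable.

No assignment of truth values to the variables can make all 25 clauses true simultaneously.

The formula is UNSAT (unsatisfiable).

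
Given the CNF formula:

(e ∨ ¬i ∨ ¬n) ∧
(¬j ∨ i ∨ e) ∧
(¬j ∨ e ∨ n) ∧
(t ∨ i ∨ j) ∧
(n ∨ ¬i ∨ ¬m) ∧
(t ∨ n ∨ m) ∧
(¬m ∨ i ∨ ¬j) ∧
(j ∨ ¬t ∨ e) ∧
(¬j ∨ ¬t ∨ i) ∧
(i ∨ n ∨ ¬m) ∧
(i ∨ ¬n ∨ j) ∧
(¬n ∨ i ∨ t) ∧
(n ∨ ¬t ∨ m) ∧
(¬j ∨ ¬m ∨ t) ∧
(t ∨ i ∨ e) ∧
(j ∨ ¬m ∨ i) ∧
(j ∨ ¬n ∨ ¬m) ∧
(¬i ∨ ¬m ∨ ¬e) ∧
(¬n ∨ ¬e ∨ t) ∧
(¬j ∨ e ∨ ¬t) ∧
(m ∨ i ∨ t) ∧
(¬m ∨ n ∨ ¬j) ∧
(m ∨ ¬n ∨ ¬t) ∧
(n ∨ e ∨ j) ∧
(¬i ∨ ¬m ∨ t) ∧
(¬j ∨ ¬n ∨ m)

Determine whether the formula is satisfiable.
No

No, the formula is not satisfiable.

No assignment of truth values to the variables can make all 26 clauses true simultaneously.

The formula is UNSAT (unsatisfiable).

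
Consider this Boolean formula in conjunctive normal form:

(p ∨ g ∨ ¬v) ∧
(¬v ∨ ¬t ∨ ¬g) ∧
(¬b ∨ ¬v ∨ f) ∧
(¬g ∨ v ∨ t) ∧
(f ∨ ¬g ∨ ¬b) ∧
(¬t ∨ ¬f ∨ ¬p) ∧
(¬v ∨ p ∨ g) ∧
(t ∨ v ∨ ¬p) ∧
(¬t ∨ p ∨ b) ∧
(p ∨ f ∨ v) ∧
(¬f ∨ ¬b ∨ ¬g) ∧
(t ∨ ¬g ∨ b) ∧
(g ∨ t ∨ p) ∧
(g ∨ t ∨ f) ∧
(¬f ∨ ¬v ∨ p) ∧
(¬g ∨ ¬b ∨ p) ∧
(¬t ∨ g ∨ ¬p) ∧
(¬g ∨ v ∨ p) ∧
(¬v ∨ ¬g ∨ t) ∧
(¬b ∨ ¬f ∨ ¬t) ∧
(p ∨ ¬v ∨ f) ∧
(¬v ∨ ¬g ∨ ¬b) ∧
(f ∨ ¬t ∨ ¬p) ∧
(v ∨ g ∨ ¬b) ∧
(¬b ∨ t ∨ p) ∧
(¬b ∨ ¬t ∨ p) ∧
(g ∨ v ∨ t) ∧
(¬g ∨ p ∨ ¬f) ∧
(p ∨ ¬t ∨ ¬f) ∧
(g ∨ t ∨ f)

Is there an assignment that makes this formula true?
Yes

Yes, the formula is satisfiable.

One satisfying assignment is: t=False, f=True, p=True, g=False, b=False, v=True

Verification: With this assignment, all 30 clauses evaluate to true.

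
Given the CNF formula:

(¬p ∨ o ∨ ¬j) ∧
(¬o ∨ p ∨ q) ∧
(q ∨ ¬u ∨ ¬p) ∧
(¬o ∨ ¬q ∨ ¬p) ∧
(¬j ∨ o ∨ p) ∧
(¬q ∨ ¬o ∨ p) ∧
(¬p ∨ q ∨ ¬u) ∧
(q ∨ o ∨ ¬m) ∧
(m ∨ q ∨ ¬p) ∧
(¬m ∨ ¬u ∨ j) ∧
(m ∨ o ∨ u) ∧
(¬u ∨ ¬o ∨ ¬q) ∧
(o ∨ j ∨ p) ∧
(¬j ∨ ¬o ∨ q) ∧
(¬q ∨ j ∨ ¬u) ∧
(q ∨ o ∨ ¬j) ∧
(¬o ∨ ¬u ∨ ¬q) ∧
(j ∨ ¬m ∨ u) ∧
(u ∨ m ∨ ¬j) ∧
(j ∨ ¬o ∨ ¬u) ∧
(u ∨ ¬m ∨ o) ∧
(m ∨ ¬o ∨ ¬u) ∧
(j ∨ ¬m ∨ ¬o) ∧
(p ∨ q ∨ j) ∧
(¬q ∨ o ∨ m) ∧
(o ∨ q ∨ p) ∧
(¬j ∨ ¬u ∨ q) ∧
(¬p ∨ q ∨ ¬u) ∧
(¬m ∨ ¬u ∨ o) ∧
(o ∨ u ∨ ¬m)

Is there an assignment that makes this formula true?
No

No, the formula is not satisfiable.

No assignment of truth values to the variables can make all 30 clauses true simultaneously.

The formula is UNSAT (unsatisfiable).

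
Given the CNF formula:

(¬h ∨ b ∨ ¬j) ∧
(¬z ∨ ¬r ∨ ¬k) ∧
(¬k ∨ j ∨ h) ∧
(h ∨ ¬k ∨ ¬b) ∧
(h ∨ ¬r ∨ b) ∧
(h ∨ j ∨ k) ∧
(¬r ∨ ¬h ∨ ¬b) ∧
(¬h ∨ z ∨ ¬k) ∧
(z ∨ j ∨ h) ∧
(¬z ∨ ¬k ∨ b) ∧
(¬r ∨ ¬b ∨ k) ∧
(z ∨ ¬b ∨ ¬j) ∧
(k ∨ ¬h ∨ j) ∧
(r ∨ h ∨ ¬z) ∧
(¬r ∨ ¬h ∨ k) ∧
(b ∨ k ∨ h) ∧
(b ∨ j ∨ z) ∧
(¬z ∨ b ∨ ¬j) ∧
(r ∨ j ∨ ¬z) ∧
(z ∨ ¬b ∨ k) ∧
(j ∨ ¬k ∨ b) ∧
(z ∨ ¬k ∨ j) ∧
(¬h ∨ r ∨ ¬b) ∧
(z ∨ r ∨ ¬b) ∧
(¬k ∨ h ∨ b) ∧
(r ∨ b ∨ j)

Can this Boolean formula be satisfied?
No

No, the formula is not satisfiable.

No assignment of truth values to the variables can make all 26 clauses true simultaneously.

The formula is UNSAT (unsatisfiable).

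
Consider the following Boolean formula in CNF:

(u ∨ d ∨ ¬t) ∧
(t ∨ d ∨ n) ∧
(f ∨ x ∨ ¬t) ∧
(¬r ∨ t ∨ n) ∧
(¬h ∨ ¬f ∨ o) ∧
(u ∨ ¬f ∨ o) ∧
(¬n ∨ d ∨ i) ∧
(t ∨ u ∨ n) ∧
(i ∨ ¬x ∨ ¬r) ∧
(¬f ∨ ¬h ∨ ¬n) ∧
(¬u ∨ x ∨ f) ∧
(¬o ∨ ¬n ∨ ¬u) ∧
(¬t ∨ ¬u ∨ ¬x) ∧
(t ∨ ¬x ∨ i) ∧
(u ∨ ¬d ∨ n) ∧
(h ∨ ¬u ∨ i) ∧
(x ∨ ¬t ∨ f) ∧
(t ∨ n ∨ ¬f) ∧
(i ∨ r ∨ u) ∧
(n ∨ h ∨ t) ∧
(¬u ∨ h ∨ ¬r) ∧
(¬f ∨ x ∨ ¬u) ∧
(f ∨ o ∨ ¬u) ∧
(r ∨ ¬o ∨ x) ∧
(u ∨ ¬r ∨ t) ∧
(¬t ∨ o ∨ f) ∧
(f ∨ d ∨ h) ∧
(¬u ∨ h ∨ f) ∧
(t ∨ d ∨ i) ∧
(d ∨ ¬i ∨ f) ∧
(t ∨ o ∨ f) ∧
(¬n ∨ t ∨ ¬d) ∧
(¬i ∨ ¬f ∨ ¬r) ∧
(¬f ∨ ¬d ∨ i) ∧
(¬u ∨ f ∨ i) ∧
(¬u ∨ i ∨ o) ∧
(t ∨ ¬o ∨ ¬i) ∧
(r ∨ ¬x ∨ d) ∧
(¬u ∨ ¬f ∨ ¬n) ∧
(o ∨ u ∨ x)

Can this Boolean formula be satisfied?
Yes

Yes, the formula is satisfiable.

One satisfying assignment is: f=False, i=True, n=True, h=False, o=True, t=True, r=False, x=True, d=True, u=False

Verification: With this assignment, all 40 clauses evaluate to true.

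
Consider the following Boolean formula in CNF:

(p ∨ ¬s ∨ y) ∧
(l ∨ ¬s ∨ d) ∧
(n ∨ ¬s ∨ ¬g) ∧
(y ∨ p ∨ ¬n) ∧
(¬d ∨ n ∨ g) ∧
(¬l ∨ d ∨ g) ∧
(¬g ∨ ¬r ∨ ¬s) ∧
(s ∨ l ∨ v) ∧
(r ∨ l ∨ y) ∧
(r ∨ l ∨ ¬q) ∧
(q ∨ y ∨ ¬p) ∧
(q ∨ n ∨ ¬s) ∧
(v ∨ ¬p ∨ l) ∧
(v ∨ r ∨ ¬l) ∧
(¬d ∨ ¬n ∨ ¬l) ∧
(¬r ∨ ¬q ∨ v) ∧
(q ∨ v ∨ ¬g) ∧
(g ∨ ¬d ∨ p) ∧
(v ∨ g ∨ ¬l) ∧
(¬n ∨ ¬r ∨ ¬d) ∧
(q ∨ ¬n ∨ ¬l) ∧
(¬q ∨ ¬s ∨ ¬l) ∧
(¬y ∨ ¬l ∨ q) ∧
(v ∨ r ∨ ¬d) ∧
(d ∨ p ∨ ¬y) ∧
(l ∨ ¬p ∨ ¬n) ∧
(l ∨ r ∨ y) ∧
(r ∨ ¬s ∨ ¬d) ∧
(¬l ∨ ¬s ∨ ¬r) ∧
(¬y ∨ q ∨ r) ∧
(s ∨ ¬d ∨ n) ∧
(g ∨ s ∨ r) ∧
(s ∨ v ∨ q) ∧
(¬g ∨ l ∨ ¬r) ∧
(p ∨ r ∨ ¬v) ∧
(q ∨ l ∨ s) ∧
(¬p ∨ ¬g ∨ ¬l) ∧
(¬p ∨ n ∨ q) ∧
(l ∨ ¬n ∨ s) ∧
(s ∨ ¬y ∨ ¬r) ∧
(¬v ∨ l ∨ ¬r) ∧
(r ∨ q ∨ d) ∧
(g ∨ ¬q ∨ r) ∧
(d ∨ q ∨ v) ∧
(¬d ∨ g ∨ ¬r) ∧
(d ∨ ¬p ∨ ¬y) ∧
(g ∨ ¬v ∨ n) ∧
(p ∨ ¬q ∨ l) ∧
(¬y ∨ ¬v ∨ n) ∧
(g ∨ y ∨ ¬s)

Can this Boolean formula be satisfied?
Yes

Yes, the formula is satisfiable.

One satisfying assignment is: y=False, s=False, g=True, d=False, p=False, l=True, q=False, r=True, v=True, n=False

Verification: With this assignment, all 50 clauses evaluate to true.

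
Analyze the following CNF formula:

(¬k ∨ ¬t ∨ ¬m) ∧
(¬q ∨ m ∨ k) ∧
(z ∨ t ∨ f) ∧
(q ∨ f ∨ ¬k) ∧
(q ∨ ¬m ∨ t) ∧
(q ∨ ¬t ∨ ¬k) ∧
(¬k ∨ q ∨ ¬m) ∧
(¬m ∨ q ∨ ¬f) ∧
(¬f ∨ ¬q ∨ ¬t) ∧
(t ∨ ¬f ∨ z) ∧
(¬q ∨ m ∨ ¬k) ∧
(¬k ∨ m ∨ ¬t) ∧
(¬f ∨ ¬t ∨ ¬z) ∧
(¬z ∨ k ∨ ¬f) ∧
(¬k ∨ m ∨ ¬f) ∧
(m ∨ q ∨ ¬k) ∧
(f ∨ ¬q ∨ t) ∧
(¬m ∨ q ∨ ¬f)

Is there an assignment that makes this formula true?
Yes

Yes, the formula is satisfiable.

One satisfying assignment is: m=False, t=True, q=False, f=False, z=False, k=False

Verification: With this assignment, all 18 clauses evaluate to true.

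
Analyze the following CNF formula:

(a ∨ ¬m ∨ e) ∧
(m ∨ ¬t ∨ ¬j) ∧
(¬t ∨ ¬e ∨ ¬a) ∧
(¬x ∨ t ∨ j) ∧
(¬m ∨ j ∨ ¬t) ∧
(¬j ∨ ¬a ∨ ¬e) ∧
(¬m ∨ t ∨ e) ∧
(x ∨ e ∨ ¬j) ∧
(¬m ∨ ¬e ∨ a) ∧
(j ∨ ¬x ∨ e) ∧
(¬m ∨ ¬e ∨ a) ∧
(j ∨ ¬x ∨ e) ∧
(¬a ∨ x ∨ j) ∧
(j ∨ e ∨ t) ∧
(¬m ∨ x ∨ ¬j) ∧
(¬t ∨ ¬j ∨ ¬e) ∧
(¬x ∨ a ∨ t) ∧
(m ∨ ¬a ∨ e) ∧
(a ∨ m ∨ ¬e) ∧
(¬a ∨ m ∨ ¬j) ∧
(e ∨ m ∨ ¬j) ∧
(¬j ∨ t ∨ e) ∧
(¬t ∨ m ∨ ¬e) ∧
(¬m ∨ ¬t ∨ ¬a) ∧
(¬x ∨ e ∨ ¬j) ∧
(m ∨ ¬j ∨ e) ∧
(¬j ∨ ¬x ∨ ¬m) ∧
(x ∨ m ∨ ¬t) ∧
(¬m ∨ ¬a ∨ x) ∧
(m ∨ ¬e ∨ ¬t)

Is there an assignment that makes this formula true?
No

No, the formula is not satisfiable.

No assignment of truth values to the variables can make all 30 clauses true simultaneously.

The formula is UNSAT (unsatisfiable).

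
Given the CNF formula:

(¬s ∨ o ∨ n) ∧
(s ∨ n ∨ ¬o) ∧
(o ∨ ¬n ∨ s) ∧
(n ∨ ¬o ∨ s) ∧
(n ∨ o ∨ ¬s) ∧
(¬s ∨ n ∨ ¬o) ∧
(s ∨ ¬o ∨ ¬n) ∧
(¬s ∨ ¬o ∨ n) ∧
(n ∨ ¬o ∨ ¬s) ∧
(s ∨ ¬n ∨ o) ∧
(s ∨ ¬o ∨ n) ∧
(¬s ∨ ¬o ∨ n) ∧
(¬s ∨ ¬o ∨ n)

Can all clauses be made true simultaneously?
Yes

Yes, the formula is satisfiable.

One satisfying assignment is: o=False, s=False, n=False

Verification: With this assignment, all 13 clauses evaluate to true.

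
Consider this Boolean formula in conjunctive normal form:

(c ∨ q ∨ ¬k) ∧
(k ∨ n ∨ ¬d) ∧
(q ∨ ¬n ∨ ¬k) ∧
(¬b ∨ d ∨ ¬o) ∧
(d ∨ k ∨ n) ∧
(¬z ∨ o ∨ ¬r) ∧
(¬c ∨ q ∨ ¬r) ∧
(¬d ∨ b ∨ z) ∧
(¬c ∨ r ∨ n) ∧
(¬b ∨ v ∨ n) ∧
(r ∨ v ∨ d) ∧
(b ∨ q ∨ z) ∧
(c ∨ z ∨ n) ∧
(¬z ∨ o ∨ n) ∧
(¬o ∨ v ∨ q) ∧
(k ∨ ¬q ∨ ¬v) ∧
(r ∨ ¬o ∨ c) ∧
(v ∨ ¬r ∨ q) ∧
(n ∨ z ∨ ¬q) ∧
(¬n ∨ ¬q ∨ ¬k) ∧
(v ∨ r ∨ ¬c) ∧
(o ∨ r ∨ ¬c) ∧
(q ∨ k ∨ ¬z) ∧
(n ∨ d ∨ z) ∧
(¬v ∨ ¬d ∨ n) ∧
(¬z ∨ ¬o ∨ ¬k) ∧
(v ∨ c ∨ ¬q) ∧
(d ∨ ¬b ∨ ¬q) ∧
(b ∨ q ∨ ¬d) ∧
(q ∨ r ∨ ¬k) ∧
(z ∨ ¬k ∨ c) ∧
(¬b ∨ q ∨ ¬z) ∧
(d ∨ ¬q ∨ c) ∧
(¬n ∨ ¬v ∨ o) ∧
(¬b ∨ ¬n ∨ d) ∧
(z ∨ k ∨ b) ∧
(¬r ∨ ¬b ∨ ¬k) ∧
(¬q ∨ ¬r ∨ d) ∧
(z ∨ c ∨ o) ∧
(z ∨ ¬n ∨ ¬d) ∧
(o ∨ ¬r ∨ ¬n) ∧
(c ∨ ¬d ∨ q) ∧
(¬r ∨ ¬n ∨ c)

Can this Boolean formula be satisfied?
Yes

Yes, the formula is satisfiable.

One satisfying assignment is: b=True, o=True, k=False, v=False, n=True, q=True, r=True, d=True, z=True, c=True

Verification: With this assignment, all 43 clauses evaluate to true.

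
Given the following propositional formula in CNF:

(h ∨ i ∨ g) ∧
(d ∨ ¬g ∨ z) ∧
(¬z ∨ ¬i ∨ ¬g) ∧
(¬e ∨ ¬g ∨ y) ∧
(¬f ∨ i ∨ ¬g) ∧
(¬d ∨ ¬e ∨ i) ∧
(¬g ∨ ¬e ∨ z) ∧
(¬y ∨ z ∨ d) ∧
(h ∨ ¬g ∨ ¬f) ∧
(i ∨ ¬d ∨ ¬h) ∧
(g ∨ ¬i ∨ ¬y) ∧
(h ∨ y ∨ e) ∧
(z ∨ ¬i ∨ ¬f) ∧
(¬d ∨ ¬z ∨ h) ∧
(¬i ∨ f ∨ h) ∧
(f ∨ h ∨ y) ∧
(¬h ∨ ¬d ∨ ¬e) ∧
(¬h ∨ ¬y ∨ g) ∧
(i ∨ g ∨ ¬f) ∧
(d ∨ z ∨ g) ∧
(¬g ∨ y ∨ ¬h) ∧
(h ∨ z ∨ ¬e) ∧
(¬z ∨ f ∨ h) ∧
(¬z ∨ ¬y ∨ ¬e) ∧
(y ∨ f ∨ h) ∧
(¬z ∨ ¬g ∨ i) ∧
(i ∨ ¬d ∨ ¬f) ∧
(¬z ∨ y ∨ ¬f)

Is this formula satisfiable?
Yes

Yes, the formula is satisfiable.

One satisfying assignment is: h=True, e=False, y=False, f=False, d=True, g=False, z=False, i=True

Verification: With this assignment, all 28 clauses evaluate to true.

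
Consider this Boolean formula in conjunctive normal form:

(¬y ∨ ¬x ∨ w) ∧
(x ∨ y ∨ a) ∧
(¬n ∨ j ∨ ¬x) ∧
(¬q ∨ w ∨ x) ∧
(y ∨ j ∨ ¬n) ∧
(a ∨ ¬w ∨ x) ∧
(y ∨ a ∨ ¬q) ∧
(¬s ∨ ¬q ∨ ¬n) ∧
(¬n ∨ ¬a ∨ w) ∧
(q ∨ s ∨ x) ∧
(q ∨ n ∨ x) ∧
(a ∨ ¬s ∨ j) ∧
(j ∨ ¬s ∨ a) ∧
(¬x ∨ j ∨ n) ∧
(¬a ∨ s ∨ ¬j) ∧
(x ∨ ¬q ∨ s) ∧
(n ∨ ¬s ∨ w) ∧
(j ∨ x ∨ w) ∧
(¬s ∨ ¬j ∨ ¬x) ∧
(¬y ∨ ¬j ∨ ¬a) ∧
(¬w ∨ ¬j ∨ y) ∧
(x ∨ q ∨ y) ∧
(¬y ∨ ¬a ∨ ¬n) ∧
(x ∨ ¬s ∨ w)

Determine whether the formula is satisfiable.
Yes

Yes, the formula is satisfiable.

One satisfying assignment is: y=False, a=False, q=False, j=True, n=False, s=False, x=True, w=False

Verification: With this assignment, all 24 clauses evaluate to true.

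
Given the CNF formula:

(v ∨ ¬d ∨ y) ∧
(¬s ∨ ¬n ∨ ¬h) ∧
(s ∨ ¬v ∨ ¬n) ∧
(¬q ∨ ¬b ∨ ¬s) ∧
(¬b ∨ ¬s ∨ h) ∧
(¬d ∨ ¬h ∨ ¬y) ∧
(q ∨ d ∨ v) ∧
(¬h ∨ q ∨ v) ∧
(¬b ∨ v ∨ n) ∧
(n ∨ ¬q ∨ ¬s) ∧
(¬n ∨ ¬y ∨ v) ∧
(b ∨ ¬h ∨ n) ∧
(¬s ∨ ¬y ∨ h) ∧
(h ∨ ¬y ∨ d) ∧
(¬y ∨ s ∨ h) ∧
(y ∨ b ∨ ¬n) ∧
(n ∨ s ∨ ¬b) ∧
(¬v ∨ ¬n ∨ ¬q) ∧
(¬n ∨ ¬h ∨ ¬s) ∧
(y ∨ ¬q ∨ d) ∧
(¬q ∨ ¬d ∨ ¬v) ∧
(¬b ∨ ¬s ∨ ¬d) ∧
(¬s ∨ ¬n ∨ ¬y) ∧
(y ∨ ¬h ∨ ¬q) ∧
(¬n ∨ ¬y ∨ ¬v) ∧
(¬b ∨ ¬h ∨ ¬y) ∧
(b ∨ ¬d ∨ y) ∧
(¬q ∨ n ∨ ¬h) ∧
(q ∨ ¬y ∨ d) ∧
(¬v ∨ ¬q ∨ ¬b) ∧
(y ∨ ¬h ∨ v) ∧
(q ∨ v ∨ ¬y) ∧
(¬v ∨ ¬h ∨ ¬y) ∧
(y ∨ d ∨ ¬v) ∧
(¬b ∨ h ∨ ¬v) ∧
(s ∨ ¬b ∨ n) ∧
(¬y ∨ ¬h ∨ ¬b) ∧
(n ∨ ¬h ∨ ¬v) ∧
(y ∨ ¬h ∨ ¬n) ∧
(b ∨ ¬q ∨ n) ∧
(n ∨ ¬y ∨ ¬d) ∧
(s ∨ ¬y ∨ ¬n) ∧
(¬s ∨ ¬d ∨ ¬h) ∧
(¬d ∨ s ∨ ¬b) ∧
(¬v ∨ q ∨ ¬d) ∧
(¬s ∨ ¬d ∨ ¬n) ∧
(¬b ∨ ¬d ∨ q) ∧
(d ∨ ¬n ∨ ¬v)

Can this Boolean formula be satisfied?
No

No, the formula is not satisfiable.

No assignment of truth values to the variables can make all 48 clauses true simultaneously.

The formula is UNSAT (unsatisfiable).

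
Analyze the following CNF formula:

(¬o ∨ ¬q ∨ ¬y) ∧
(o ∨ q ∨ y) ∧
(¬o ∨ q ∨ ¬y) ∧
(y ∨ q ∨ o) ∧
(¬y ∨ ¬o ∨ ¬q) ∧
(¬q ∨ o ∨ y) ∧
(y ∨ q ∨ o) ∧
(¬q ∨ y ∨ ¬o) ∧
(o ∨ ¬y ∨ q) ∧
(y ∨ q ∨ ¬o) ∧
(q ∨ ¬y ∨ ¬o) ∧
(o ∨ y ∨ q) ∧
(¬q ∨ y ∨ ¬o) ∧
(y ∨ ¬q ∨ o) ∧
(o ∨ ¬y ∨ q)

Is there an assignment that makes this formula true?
Yes

Yes, the formula is satisfiable.

One satisfying assignment is: y=True, o=False, q=True

Verification: With this assignment, all 15 clauses evaluate to true.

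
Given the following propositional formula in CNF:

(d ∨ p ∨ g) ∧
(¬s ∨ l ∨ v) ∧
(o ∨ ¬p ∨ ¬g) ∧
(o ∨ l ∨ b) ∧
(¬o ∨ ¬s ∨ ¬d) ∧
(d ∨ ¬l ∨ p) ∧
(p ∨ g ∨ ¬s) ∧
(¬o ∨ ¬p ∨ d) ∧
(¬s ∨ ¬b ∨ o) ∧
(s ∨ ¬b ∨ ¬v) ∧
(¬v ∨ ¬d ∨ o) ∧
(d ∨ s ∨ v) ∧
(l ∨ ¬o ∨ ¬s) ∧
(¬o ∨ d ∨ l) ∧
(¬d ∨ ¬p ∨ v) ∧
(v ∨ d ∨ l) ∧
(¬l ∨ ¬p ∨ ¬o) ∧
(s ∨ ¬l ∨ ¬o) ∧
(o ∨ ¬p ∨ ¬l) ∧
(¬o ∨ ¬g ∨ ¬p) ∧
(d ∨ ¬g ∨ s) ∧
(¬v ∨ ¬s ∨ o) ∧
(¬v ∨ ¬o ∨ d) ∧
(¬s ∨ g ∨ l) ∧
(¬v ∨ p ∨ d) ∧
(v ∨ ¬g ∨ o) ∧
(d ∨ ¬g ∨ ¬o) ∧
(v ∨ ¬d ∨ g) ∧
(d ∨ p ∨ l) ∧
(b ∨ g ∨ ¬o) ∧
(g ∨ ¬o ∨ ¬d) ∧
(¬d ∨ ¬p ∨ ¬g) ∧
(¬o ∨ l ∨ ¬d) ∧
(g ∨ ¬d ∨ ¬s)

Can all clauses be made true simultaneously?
No

No, the formula is not satisfiable.

No assignment of truth values to the variables can make all 34 clauses true simultaneously.

The formula is UNSAT (unsatisfiable).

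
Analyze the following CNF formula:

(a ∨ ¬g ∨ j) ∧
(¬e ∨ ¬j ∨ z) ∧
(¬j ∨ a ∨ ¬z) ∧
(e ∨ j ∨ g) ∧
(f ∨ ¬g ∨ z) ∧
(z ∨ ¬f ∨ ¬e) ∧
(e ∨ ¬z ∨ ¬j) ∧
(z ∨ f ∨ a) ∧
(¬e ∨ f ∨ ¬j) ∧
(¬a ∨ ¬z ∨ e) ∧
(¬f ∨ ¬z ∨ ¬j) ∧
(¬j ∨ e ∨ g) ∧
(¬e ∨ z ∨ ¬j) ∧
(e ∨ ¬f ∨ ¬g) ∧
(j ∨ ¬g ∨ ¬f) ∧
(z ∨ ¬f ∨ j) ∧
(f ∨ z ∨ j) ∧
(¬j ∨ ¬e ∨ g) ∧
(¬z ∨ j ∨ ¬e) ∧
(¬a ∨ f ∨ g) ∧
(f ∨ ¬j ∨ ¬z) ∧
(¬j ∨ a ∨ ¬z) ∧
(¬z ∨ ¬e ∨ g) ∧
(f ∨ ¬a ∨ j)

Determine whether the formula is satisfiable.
No

No, the formula is not satisfiable.

No assignment of truth values to the variables can make all 24 clauses true simultaneously.

The formula is UNSAT (unsatisfiable).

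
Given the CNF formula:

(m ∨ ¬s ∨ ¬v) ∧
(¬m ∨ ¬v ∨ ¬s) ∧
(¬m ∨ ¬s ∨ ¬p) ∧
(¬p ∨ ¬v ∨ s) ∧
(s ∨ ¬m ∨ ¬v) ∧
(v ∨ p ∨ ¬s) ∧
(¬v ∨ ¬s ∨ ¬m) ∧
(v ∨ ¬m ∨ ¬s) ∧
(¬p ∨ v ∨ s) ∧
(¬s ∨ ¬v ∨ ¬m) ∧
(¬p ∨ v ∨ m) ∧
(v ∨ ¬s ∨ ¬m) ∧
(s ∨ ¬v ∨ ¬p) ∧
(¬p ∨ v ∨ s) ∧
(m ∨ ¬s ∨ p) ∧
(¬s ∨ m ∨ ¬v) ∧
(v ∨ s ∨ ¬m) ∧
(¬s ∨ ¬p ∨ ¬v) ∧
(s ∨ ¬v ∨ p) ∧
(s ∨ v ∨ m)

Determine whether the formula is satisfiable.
No

No, the formula is not satisfiable.

No assignment of truth values to the variables can make all 20 clauses true simultaneously.

The formula is UNSAT (unsatisfiable).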